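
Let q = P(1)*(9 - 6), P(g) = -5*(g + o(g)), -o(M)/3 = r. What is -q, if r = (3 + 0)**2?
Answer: -390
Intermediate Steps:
r = 9 (r = 3**2 = 9)
o(M) = -27 (o(M) = -3*9 = -27)
P(g) = 135 - 5*g (P(g) = -5*(g - 27) = -5*(-27 + g) = 135 - 5*g)
q = 390 (q = (135 - 5*1)*(9 - 6) = (135 - 5)*3 = 130*3 = 390)
-q = -1*390 = -390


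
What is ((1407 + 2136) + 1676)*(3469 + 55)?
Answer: 18391756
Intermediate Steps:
((1407 + 2136) + 1676)*(3469 + 55) = (3543 + 1676)*3524 = 5219*3524 = 18391756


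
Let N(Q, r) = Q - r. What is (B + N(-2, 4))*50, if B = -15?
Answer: -1050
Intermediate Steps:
(B + N(-2, 4))*50 = (-15 + (-2 - 1*4))*50 = (-15 + (-2 - 4))*50 = (-15 - 6)*50 = -21*50 = -1050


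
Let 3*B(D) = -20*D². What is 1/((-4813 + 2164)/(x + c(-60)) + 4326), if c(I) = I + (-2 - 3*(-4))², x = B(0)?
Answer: 40/170391 ≈ 0.00023475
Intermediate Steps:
B(D) = -20*D²/3 (B(D) = (-20*D²)/3 = -20*D²/3)
x = 0 (x = -20/3*0² = -20/3*0 = 0)
c(I) = 100 + I (c(I) = I + (-2 + 12)² = I + 10² = I + 100 = 100 + I)
1/((-4813 + 2164)/(x + c(-60)) + 4326) = 1/((-4813 + 2164)/(0 + (100 - 60)) + 4326) = 1/(-2649/(0 + 40) + 4326) = 1/(-2649/40 + 4326) = 1/(170391/40) = 40/170391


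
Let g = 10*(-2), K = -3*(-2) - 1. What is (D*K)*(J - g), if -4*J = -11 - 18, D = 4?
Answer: 545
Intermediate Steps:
K = 5 (K = 6 - 1 = 5)
g = -20
J = 29/4 (J = -(-11 - 18)/4 = -1/4*(-29) = 29/4 ≈ 7.2500)
(D*K)*(J - g) = (4*5)*(29/4 - 1*(-20)) = 20*(29/4 + 20) = 20*(109/4) = 545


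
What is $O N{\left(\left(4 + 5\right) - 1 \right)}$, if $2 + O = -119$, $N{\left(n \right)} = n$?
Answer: $-968$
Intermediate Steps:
$O = -121$ ($O = -2 - 119 = -121$)
$O N{\left(\left(4 + 5\right) - 1 \right)} = - 121 \left(\left(4 + 5\right) - 1\right) = - 121 \left(9 - 1\right) = \left(-121\right) 8 = -968$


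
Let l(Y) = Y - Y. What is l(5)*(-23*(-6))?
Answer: 0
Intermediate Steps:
l(Y) = 0
l(5)*(-23*(-6)) = 0*(-23*(-6)) = 0*138 = 0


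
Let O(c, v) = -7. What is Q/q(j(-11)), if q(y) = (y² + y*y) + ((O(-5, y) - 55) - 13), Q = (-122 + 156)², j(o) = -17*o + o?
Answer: 1156/61877 ≈ 0.018682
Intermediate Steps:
j(o) = -16*o
Q = 1156 (Q = 34² = 1156)
q(y) = -75 + 2*y² (q(y) = (y² + y*y) + ((-7 - 55) - 13) = (y² + y²) + (-62 - 13) = 2*y² - 75 = -75 + 2*y²)
Q/q(j(-11)) = 1156/(-75 + 2*(-16*(-11))²) = 1156/(-75 + 2*176²) = 1156/(-75 + 2*30976) = 1156/(-75 + 61952) = 1156/61877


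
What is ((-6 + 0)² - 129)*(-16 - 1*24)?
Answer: 3720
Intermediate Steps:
((-6 + 0)² - 129)*(-16 - 1*24) = ((-6)² - 129)*(-16 - 24) = (36 - 129)*(-40) = -93*(-40) = 3720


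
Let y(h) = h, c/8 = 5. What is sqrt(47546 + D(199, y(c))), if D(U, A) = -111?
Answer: sqrt(47435) ≈ 217.80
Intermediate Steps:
c = 40 (c = 8*5 = 40)
sqrt(47546 + D(199, y(c))) = sqrt(47546 - 111) = sqrt(47435)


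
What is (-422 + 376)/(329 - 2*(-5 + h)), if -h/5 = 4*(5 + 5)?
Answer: -46/739 ≈ -0.062246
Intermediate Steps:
h = -200 (h = -20*(5 + 5) = -20*10 = -5*40 = -200)
(-422 + 376)/(329 - 2*(-5 + h)) = (-422 + 376)/(329 - 2*(-5 - 200)) = -46/(329 - 2*(-205)) = -46/(329 + 410) = -46/739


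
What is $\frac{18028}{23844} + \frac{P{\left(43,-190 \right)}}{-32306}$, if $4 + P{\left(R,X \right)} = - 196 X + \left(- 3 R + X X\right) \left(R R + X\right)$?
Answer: $- \frac{355804334983}{192576066} \approx -1847.6$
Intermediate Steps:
$P{\left(R,X \right)} = -4 - 196 X + \left(X + R^{2}\right) \left(X^{2} - 3 R\right)$ ($P{\left(R,X \right)} = -4 - \left(196 X - \left(- 3 R + X X\right) \left(R R + X\right)\right) = -4 - \left(196 X - \left(- 3 R + X^{2}\right) \left(R^{2} + X\right)\right) = -4 - \left(196 X - \left(X^{2} - 3 R\right) \left(X + R^{2}\right)\right) = -4 - \left(196 X - \left(X + R^{2}\right) \left(X^{2} - 3 R\right)\right) = -4 - 196 X + \left(X + R^{2}\right) \left(X^{2} - 3 R\right)$)
$\frac{18028}{23844} + \frac{P{\left(43,-190 \right)}}{-32306} = \frac{18028}{23844} + \frac{-4 + \left(-190\right)^{3} - -37240 - 3 \cdot 43^{3} + 43^{2} \left(-190\right)^{2} - 129 \left(-190\right)}{-32306} = 18028 \cdot \frac{1}{23844} + \left(-4 - 6859000 + 37240 - 238521 + 1849 \cdot 36100 + 24510\right) \left(- \frac{1}{32306}\right) = \frac{4507}{5961} + \left(-4 - 6859000 + 37240 - 238521 + 66748900 + 24510\right) \left(- \frac{1}{32306}\right) = \frac{4507}{5961} + 59713125 \left(- \frac{1}{32306}\right) = \frac{4507}{5961} - \frac{59713125}{32306} = - \frac{355804334983}{192576066}$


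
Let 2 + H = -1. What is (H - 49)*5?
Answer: -260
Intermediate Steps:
H = -3 (H = -2 - 1 = -3)
(H - 49)*5 = (-3 - 49)*5 = -52*5 = -260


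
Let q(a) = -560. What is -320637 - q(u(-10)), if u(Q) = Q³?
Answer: -320077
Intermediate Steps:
-320637 - q(u(-10)) = -320637 - 1*(-560) = -320637 + 560 = -320077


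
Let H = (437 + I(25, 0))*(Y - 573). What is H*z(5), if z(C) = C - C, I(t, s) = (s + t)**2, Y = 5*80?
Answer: 0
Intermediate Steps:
Y = 400
z(C) = 0
H = -183726 (H = (437 + (0 + 25)**2)*(400 - 573) = (437 + 25**2)*(-173) = (437 + 625)*(-173) = 1062*(-173) = -183726)
H*z(5) = -183726*0 = 0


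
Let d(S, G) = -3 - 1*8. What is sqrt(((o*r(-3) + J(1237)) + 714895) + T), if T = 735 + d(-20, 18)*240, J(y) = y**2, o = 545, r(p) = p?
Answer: 2*sqrt(560381) ≈ 1497.2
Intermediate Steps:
d(S, G) = -11 (d(S, G) = -3 - 8 = -11)
T = -1905 (T = 735 - 11*240 = 735 - 2640 = -1905)
sqrt(((o*r(-3) + J(1237)) + 714895) + T) = sqrt(((545*(-3) + 1237**2) + 714895) - 1905) = sqrt(((-1635 + 1530169) + 714895) - 1905) = sqrt((1528534 + 714895) - 1905) = sqrt(2243429 - 1905) = sqrt(2241524) = 2*sqrt(560381)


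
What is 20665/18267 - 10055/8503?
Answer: -7960190/155324301 ≈ -0.051249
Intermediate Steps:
20665/18267 - 10055/8503 = -7960190/155324301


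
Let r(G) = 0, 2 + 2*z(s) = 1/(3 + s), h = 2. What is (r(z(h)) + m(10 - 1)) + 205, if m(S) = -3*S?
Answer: 178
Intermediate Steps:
z(s) = -1 + 1/(2*(3 + s))
(r(z(h)) + m(10 - 1)) + 205 = (0 - 3*(10 - 1)) + 205 = (0 - 3*9) + 205 = (0 - 27) + 205 = -27 + 205 = 178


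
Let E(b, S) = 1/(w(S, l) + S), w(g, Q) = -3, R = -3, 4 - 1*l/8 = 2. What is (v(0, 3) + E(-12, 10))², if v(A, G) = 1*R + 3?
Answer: 1/49 ≈ 0.020408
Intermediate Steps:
l = 16 (l = 32 - 8*2 = 32 - 16 = 16)
v(A, G) = 0 (v(A, G) = 1*(-3) + 3 = -3 + 3 = 0)
E(b, S) = 1/(-3 + S)
(v(0, 3) + E(-12, 10))² = (0 + 1/(-3 + 10))² = (0 + 1/7)² = (0 + ⅐)² = (⅐)² = 1/49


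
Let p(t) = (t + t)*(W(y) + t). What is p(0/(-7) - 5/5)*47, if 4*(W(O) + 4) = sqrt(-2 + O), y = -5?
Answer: 470 - 47*I*sqrt(7)/2 ≈ 470.0 - 62.175*I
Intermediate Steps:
W(O) = -4 + sqrt(-2 + O)/4
p(t) = 2*t*(-4 + t + I*sqrt(7)/4) (p(t) = (t + t)*((-4 + sqrt(-2 - 5)/4) + t) = (2*t)*((-4 + sqrt(-7)/4) + t) = (2*t)*((-4 + (I*sqrt(7))/4) + t) = (2*t)*((-4 + I*sqrt(7)/4) + t) = (2*t)*(-4 + t + I*sqrt(7)/4) = 2*t*(-4 + t + I*sqrt(7)/4))
p(0/(-7) - 5/5)*47 = ((0/(-7) - 5/5)*(-16 + 4*(0/(-7) - 5/5) + I*sqrt(7))/2)*47 = ((0*(-1/7) - 5*1/5)*(-16 + 4*(0*(-1/7) - 5*1/5) + I*sqrt(7))/2)*47 = ((0 - 1)*(-16 + 4*(0 - 1) + I*sqrt(7))/2)*47 = ((1/2)*(-1)*(-16 + 4*(-1) + I*sqrt(7)))*47 = ((1/2)*(-1)*(-16 - 4 + I*sqrt(7)))*47 = ((1/2)*(-1)*(-20 + I*sqrt(7)))*47 = (10 - I*sqrt(7)/2)*47 = 470 - 47*I*sqrt(7)/2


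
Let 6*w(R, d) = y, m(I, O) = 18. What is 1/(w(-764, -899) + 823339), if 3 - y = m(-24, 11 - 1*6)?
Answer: 2/1646673 ≈ 1.2146e-6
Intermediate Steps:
y = -15 (y = 3 - 1*18 = 3 - 18 = -15)
w(R, d) = -5/2 (w(R, d) = (⅙)*(-15) = -5/2)
1/(w(-764, -899) + 823339) = 1/(-5/2 + 823339) = 1/(1646673/2) = 2/1646673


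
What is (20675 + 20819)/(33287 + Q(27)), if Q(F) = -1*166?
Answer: 41494/33121 ≈ 1.2528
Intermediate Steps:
Q(F) = -166
(20675 + 20819)/(33287 + Q(27)) = (20675 + 20819)/(33287 - 166) = 41494/33121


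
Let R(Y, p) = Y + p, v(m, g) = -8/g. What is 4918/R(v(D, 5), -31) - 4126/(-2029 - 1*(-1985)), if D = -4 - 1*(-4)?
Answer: -204711/3586 ≈ -57.086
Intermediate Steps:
D = 0 (D = -4 + 4 = 0)
4918/R(v(D, 5), -31) - 4126/(-2029 - 1*(-1985)) = 4918/(-8/5 - 31) - 4126/(-2029 - 1*(-1985)) = 4918/(-8*⅕ - 31) - 4126/(-2029 + 1985) = 4918/(-8/5 - 31) - 4126/(-44) = 4918/(-163/5) - 4126*(-1/44) = 4918*(-5/163) + 2063/22 = -24590/163 + 2063/22 = -204711/3586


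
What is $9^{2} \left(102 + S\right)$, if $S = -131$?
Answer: $-2349$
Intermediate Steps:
$9^{2} \left(102 + S\right) = 9^{2} \left(102 - 131\right) = 81 \left(-29\right) = -2349$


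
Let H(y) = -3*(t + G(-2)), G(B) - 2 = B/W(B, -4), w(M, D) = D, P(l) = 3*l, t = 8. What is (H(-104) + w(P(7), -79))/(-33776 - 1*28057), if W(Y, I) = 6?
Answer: 36/20611 ≈ 0.0017466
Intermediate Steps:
G(B) = 2 + B/6
H(y) = -29 (H(y) = -3*(8 + (2 + (⅙)*(-2))) = -3*(8 + (2 - ⅓)) = -3*(8 + 5/3) = -3*29/3 = -29)
(H(-104) + w(P(7), -79))/(-33776 - 1*28057) = (-29 - 79)/(-33776 - 1*28057) = -108/(-33776 - 28057) = -108/(-61833) = -108*(-1/61833) = 36/20611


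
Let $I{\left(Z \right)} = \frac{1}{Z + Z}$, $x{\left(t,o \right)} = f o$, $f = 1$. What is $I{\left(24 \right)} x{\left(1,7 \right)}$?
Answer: $\frac{7}{48} \approx 0.14583$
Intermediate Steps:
$x{\left(t,o \right)} = o$ ($x{\left(t,o \right)} = 1 o = o$)
$I{\left(Z \right)} = \frac{1}{2 Z}$
$I{\left(24 \right)} x{\left(1,7 \right)} = \frac{1}{2 \cdot 24} \cdot 7 = \frac{1}{2} \cdot \frac{1}{24} \cdot 7 = \frac{1}{48} \cdot 7 = \frac{7}{48}$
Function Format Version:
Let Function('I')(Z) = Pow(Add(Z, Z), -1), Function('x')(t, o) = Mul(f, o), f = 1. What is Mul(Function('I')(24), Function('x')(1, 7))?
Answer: Rational(7, 48) ≈ 0.14583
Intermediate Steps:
Function('x')(t, o) = o (Function('x')(t, o) = Mul(1, o) = o)
Function('I')(Z) = Mul(Rational(1, 2), Pow(Z, -1)) (Function('I')(Z) = Pow(Mul(2, Z), -1) = Mul(Rational(1, 2), Pow(Z, -1)))
Mul(Function('I')(24), Function('x')(1, 7)) = Mul(Mul(Rational(1, 2), Pow(24, -1)), 7) = Mul(Mul(Rational(1, 2), Rational(1, 24)), 7) = Mul(Rational(1, 48), 7) = Rational(7, 48)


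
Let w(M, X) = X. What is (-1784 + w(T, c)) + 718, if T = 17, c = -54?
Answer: -1120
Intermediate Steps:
(-1784 + w(T, c)) + 718 = (-1784 - 54) + 718 = -1838 + 718 = -1120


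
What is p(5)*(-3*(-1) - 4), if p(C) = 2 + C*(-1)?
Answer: 3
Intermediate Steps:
p(C) = 2 - C
p(5)*(-3*(-1) - 4) = (2 - 1*5)*(-3*(-1) - 4) = (2 - 5)*(3 - 4) = -3*(-1) = 3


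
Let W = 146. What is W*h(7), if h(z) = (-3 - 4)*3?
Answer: -3066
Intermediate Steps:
h(z) = -21 (h(z) = -7*3 = -21)
W*h(7) = 146*(-21) = -3066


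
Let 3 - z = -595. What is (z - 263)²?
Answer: 112225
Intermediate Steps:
z = 598 (z = 3 - 1*(-595) = 3 + 595 = 598)
(z - 263)² = (598 - 263)² = 335² = 112225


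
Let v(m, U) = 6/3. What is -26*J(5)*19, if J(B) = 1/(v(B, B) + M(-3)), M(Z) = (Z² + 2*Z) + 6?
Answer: -494/11 ≈ -44.909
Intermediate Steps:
M(Z) = 6 + Z² + 2*Z
v(m, U) = 2 (v(m, U) = 6*(⅓) = 2)
J(B) = 1/11 (J(B) = 1/(2 + (6 + (-3)² + 2*(-3))) = 1/(2 + (6 + 9 - 6)) = 1/(2 + 9) = 1/11)
-26*J(5)*19 = -26*1/11*19 = -26/11*19 = -494/11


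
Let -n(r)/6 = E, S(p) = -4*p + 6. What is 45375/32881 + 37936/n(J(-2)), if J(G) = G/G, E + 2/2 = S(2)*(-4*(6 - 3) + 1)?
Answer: -620828183/2071503 ≈ -299.70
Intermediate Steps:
S(p) = 6 - 4*p
E = 21 (E = -1 + (6 - 4*2)*(-4*(6 - 3) + 1) = -1 + (6 - 8)*(-4*3 + 1) = -1 - 2*(-12 + 1) = -1 - 2*(-11) = -1 + 22 = 21)
J(G) = 1
n(r) = -126 (n(r) = -6*21 = -126)
45375/32881 + 37936/n(J(-2)) = 45375/32881 + 37936/(-126) = 45375*(1/32881) + 37936*(-1/126) = 45375/32881 - 18968/63 = -620828183/2071503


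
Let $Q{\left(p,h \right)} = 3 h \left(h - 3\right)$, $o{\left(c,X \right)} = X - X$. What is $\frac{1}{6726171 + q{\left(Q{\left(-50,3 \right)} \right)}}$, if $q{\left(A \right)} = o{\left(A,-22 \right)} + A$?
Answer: $\frac{1}{6726171} \approx 1.4867 \cdot 10^{-7}$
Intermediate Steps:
$o{\left(c,X \right)} = 0$
$Q{\left(p,h \right)} = 3 h \left(-3 + h\right)$
$q{\left(A \right)} = A$ ($q{\left(A \right)} = 0 + A = A$)
$\frac{1}{6726171 + q{\left(Q{\left(-50,3 \right)} \right)}} = \frac{1}{6726171 + 3 \cdot 3 \left(-3 + 3\right)} = \frac{1}{6726171 + 3 \cdot 3 \cdot 0} = \frac{1}{6726171 + 0} = \frac{1}{6726171}$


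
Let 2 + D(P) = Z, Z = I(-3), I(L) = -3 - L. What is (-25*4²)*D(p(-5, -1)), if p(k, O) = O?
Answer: 800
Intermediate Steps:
Z = 0 (Z = -3 - 1*(-3) = -3 + 3 = 0)
D(P) = -2 (D(P) = -2 + 0 = -2)
(-25*4²)*D(p(-5, -1)) = -25*4²*(-2) = -25*16*(-2) = -400*(-2) = 800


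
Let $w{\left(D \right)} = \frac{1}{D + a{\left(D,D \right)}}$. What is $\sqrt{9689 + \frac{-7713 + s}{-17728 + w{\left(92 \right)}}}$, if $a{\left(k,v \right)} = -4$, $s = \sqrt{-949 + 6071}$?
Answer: $\frac{\sqrt{23582113791696513 - 137285544 \sqrt{5122}}}{1560063} \approx 98.435$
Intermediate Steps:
$s = \sqrt{5122} \approx 71.568$
$w{\left(D \right)} = \frac{1}{-4 + D}$ ($w{\left(D \right)} = \frac{1}{D - 4} = \frac{1}{-4 + D}$)
$\sqrt{9689 + \frac{-7713 + s}{-17728 + w{\left(92 \right)}}} = \sqrt{9689 + \frac{-7713 + \sqrt{5122}}{-17728 + \frac{1}{-4 + 92}}} = \sqrt{9689 + \frac{-7713 + \sqrt{5122}}{-17728 + \frac{1}{88}}} = \sqrt{9689 + \frac{-7713 + \sqrt{5122}}{- \frac{1560063}{88}}} = \sqrt{9689 + \left(-7713 + \sqrt{5122}\right) \left(- \frac{88}{1560063}\right)} = \sqrt{9689 + \left(\frac{226248}{520021} - \frac{88 \sqrt{5122}}{1560063}\right)} = \sqrt{\frac{5038709717}{520021} - \frac{88 \sqrt{5122}}{1560063}}$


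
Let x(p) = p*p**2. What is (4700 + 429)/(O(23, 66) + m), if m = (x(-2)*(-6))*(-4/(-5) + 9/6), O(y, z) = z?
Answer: 25645/882 ≈ 29.076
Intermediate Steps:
x(p) = p**3
m = 552/5 (m = ((-2)**3*(-6))*(-4/(-5) + 9/6) = (-8*(-6))*(-4*(-1/5) + 9*(1/6)) = 48*(4/5 + 3/2) = 48*(23/10) = 552/5 ≈ 110.40)
(4700 + 429)/(O(23, 66) + m) = (4700 + 429)/(66 + 552/5) = 5129/(882/5) = 5129*(5/882) = 25645/882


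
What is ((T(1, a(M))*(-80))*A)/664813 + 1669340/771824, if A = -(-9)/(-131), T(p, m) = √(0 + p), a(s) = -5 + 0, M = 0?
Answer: 36346053997825/16804635096868 ≈ 2.1629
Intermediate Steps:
a(s) = -5
T(p, m) = √p
A = -9/131 (A = -(-9)*(-1)/131 = -1*9/131 = -9/131 ≈ -0.068702)
((T(1, a(M))*(-80))*A)/664813 + 1669340/771824 = ((√1*(-80))*(-9/131))/664813 + 1669340/771824 = ((1*(-80))*(-9/131))*(1/664813) + 1669340*(1/771824) = -80*(-9/131)*(1/664813) + 417335/192956 = (720/131)*(1/664813) + 417335/192956 = 720/87090503 + 417335/192956 = 36346053997825/16804635096868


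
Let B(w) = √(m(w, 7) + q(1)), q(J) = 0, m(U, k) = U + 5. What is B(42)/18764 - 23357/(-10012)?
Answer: 23357/10012 + √47/18764 ≈ 2.3333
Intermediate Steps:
m(U, k) = 5 + U
B(w) = √(5 + w) (B(w) = √((5 + w) + 0) = √(5 + w))
B(42)/18764 - 23357/(-10012) = √(5 + 42)/18764 - 23357/(-10012) = √47*(1/18764) - 23357*(-1/10012) = √47/18764 + 23357/10012 = 23357/10012 + √47/18764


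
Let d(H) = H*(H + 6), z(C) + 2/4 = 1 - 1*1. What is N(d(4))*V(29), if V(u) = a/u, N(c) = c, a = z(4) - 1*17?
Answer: -700/29 ≈ -24.138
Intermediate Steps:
z(C) = -½ (z(C) = -½ + (1 - 1*1) = -½ + (1 - 1) = -½ + 0 = -½)
d(H) = H*(6 + H)
a = -35/2 (a = -½ - 1*17 = -½ - 17 = -35/2 ≈ -17.500)
V(u) = -35/(2*u)
N(d(4))*V(29) = (4*(6 + 4))*(-35/2/29) = (4*10)*(-35/2*1/29) = 40*(-35/58) = -700/29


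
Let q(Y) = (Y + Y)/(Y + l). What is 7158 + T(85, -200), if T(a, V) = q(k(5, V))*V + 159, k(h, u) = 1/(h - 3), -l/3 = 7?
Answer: 300397/41 ≈ 7326.8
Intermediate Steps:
l = -21 (l = -3*7 = -21)
k(h, u) = 1/(-3 + h)
q(Y) = 2*Y/(-21 + Y) (q(Y) = (Y + Y)/(Y - 21) = (2*Y)/(-21 + Y) = 2*Y/(-21 + Y))
T(a, V) = 159 - 2*V/41 (T(a, V) = (2/((-3 + 5)*(-21 + 1/(-3 + 5))))*V + 159 = (2/(2*(-21 + 1/2)))*V + 159 = (2*(1/2)/(-21 + 1/2))*V + 159 = (2*(1/2)/(-41/2))*V + 159 = (2*(1/2)*(-2/41))*V + 159 = -2*V/41 + 159 = 159 - 2*V/41)
7158 + T(85, -200) = 7158 + (159 - 2/41*(-200)) = 7158 + (159 + 400/41) = 7158 + 6919/41 = 300397/41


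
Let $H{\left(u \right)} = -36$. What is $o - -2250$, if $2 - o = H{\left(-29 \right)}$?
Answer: $2288$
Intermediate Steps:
$o = 38$ ($o = 2 - -36 = 2 + 36 = 38$)
$o - -2250 = 38 - -2250 = 38 + 2250 = 2288$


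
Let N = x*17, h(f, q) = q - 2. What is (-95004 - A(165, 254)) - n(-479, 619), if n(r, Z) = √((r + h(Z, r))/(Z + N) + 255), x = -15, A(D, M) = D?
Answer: -95169 - √2089815/91 ≈ -95185.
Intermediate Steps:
h(f, q) = -2 + q
N = -255 (N = -15*17 = -255)
n(r, Z) = √(255 + (-2 + 2*r)/(-255 + Z)) (n(r, Z) = √((r + (-2 + r))/(Z - 255) + 255) = √((-2 + 2*r)/(-255 + Z) + 255) = √(255 + (-2 + 2*r)/(-255 + Z)))
(-95004 - A(165, 254)) - n(-479, 619) = (-95004 - 1*165) - √((-65027 + 2*(-479) + 255*619)/(-255 + 619)) = (-95004 - 165) - √((-65027 - 958 + 157845)/364) = -95169 - √((1/364)*91860) = -95169 - √(22965/91) = -95169 - √2089815/91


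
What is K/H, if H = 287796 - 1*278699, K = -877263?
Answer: -877263/9097 ≈ -96.434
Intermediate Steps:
H = 9097 (H = 287796 - 278699 = 9097)
K/H = -877263/9097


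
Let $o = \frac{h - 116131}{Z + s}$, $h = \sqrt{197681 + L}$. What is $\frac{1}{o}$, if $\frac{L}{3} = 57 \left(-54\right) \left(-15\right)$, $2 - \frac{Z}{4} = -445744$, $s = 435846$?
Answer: $- \frac{25767494673}{1348607297} - \frac{221883 \sqrt{336191}}{1348607297} \approx -19.202$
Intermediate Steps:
$Z = 1782984$ ($Z = 8 - -1782976 = 8 + 1782976 = 1782984$)
$L = 138510$ ($L = 3 \cdot 57 \left(-54\right) \left(-15\right) = 3 \left(\left(-3078\right) \left(-15\right)\right) = 3 \cdot 46170 = 138510$)
$h = \sqrt{336191}$ ($h = \sqrt{197681 + 138510} = \sqrt{336191} \approx 579.82$)
$o = - \frac{116131}{2218830} + \frac{\sqrt{336191}}{2218830}$ ($o = \frac{\sqrt{336191} - 116131}{1782984 + 435846} = \frac{-116131 + \sqrt{336191}}{2218830} = \left(-116131 + \sqrt{336191}\right) \frac{1}{2218830} = - \frac{116131}{2218830} + \frac{\sqrt{336191}}{2218830} \approx -0.052078$)
$\frac{1}{o} = \frac{1}{- \frac{116131}{2218830} + \frac{\sqrt{336191}}{2218830}}$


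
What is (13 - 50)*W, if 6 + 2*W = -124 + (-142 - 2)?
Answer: 5069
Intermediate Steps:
W = -137 (W = -3 + (-124 + (-142 - 2))/2 = -3 + (-124 - 144)/2 = -3 + (½)*(-268) = -3 - 134 = -137)
(13 - 50)*W = (13 - 50)*(-137) = -37*(-137) = 5069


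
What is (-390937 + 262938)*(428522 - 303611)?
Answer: -15988483089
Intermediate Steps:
(-390937 + 262938)*(428522 - 303611) = -127999*124911 = -15988483089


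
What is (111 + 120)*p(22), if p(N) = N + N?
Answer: 10164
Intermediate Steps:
p(N) = 2*N
(111 + 120)*p(22) = (111 + 120)*(2*22) = 231*44 = 10164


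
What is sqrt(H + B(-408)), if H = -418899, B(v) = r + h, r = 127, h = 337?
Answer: I*sqrt(418435) ≈ 646.87*I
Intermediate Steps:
B(v) = 464 (B(v) = 127 + 337 = 464)
sqrt(H + B(-408)) = sqrt(-418899 + 464) = sqrt(-418435) = I*sqrt(418435)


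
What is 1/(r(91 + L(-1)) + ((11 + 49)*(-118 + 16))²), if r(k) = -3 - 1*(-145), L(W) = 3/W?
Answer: 1/37454542 ≈ 2.6699e-8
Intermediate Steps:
r(k) = 142 (r(k) = -3 + 145 = 142)
1/(r(91 + L(-1)) + ((11 + 49)*(-118 + 16))²) = 1/(142 + ((11 + 49)*(-118 + 16))²) = 1/(142 + (60*(-102))²) = 1/(142 + (-6120)²) = 1/(142 + 37454400) = 1/37454542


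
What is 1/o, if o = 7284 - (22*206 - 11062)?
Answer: 1/13814 ≈ 7.2390e-5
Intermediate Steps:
o = 13814 (o = 7284 - (4532 - 11062) = 7284 - 1*(-6530) = 7284 + 6530 = 13814)
1/o = 1/13814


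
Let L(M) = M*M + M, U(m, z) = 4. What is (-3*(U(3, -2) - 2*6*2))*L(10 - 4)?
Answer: 2520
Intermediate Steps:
L(M) = M + M**2 (L(M) = M**2 + M = M + M**2)
(-3*(U(3, -2) - 2*6*2))*L(10 - 4) = (-3*(4 - 2*6*2))*((10 - 4)*(1 + (10 - 4))) = (-3*(4 - 12*2))*(6*(1 + 6)) = (-3*(4 - 24))*(6*7) = -3*(-20)*42 = 60*42 = 2520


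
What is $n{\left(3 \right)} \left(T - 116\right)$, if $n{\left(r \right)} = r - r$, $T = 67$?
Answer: $0$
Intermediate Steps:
$n{\left(r \right)} = 0$
$n{\left(3 \right)} \left(T - 116\right) = 0 \left(67 - 116\right) = 0 \left(-49\right) = 0$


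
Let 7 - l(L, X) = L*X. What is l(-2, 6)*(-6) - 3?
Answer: -117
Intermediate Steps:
l(L, X) = 7 - L*X
l(-2, 6)*(-6) - 3 = (7 - 1*(-2)*6)*(-6) - 3 = (7 + 12)*(-6) - 3 = 19*(-6) - 3 = -114 - 3 = -117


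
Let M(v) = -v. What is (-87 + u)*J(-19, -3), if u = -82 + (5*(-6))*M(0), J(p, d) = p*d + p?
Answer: -6422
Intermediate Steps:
J(p, d) = p + d*p (J(p, d) = d*p + p = p + d*p)
u = -82 (u = -82 + (5*(-6))*(-1*0) = -82 - 30*0 = -82 + 0 = -82)
(-87 + u)*J(-19, -3) = (-87 - 82)*(-19*(1 - 3)) = -(-3211)*(-2) = -169*38 = -6422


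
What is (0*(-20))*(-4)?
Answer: 0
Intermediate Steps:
(0*(-20))*(-4) = 0*(-4) = 0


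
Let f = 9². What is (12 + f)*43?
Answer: 3999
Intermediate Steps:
f = 81
(12 + f)*43 = (12 + 81)*43 = 93*43 = 3999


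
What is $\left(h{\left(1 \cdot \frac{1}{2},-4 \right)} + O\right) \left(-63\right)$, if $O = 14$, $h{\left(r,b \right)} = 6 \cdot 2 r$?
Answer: $-1260$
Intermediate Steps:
$h{\left(r,b \right)} = 12 r$
$\left(h{\left(1 \cdot \frac{1}{2},-4 \right)} + O\right) \left(-63\right) = \left(12 \cdot 1 \cdot \frac{1}{2} + 14\right) \left(-63\right) = \left(12 \cdot \frac{1}{2} + 14\right) \left(-63\right) = \left(6 + 14\right) \left(-63\right) = 20 \left(-63\right) = -1260$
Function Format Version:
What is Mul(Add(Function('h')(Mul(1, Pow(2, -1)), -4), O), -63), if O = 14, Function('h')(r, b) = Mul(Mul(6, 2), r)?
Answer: -1260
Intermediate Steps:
Function('h')(r, b) = Mul(12, r)
Mul(Add(Function('h')(Mul(1, Pow(2, -1)), -4), O), -63) = Mul(Add(Mul(12, Mul(1, Pow(2, -1))), 14), -63) = Mul(Add(Mul(12, Mul(1, Rational(1, 2))), 14), -63) = Mul(Add(Mul(12, Rational(1, 2)), 14), -63) = Mul(Add(6, 14), -63) = Mul(20, -63) = -1260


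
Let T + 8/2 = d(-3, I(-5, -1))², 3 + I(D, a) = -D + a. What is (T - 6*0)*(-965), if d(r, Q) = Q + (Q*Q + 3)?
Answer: -20265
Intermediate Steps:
I(D, a) = -3 + a - D (I(D, a) = -3 + (-D + a) = -3 + (a - D) = -3 + a - D)
d(r, Q) = 3 + Q + Q² (d(r, Q) = Q + (Q² + 3) = Q + (3 + Q²) = 3 + Q + Q²)
T = 21 (T = -4 + (3 + (-3 - 1 - 1*(-5)) + (-3 - 1 - 1*(-5))²)² = -4 + (3 + (-3 - 1 + 5) + (-3 - 1 + 5)²)² = -4 + (3 + 1 + 1²)² = -4 + (3 + 1 + 1)² = -4 + 5² = -4 + 25 = 21)
(T - 6*0)*(-965) = (21 - 6*0)*(-965) = (21 - 1*0)*(-965) = (21 + 0)*(-965) = 21*(-965) = -20265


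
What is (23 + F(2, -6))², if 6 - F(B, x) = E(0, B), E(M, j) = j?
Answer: 729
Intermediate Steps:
F(B, x) = 6 - B
(23 + F(2, -6))² = (23 + (6 - 1*2))² = (23 + (6 - 2))² = (23 + 4)² = 27² = 729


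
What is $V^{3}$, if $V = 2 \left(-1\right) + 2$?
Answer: $0$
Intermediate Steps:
$V = 0$ ($V = -2 + 2 = 0$)
$V^{3} = 0^{3} = 0$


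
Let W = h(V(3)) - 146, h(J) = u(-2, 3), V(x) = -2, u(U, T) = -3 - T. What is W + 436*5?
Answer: 2028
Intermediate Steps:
h(J) = -6 (h(J) = -3 - 1*3 = -3 - 3 = -6)
W = -152 (W = -6 - 146 = -152)
W + 436*5 = -152 + 436*5 = -152 + 2180 = 2028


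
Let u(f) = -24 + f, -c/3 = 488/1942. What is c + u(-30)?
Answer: -53166/971 ≈ -54.754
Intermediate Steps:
c = -732/971 (c = -1464/1942 = -3*244/971 = -732/971 ≈ -0.75386)
c + u(-30) = -732/971 + (-24 - 30) = -732/971 - 54 = -53166/971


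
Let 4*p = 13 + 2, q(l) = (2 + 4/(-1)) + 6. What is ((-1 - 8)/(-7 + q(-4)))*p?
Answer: 45/4 ≈ 11.250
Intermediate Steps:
q(l) = 4 (q(l) = (2 + 4*(-1)) + 6 = (2 - 4) + 6 = -2 + 6 = 4)
p = 15/4 (p = (13 + 2)/4 = (¼)*15 = 15/4 ≈ 3.7500)
((-1 - 8)/(-7 + q(-4)))*p = ((-1 - 8)/(-7 + 4))*(15/4) = -9/(-3)*(15/4) = -9*(-⅓)*(15/4) = 3*(15/4) = 45/4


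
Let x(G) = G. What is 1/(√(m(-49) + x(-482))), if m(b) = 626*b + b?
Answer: -I*√5/395 ≈ -0.0056609*I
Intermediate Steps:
m(b) = 627*b
1/(√(m(-49) + x(-482))) = 1/(√(627*(-49) - 482)) = 1/(√(-30723 - 482)) = 1/(√(-31205)) = 1/(79*I*√5) = -I*√5/395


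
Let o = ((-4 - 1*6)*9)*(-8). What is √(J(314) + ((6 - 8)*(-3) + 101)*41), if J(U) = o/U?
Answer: √108191683/157 ≈ 66.252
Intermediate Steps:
o = 720 (o = ((-4 - 6)*9)*(-8) = -10*9*(-8) = -90*(-8) = 720)
J(U) = 720/U
√(J(314) + ((6 - 8)*(-3) + 101)*41) = √(720/314 + ((6 - 8)*(-3) + 101)*41) = √(720*(1/314) + (-2*(-3) + 101)*41) = √(360/157 + (6 + 101)*41) = √(360/157 + 107*41) = √(360/157 + 4387) = √(689119/157) = √108191683/157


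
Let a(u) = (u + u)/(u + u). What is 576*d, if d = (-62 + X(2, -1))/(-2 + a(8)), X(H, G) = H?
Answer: 34560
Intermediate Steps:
a(u) = 1 (a(u) = (2*u)/((2*u)) = (2*u)*(1/(2*u)) = 1)
d = 60 (d = (-62 + 2)/(-2 + 1) = -60/(-1) = -60*(-1) = 60)
576*d = 576*60 = 34560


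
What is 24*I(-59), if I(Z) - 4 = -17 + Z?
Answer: -1728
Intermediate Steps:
I(Z) = -13 + Z (I(Z) = 4 + (-17 + Z) = -13 + Z)
24*I(-59) = 24*(-13 - 59) = 24*(-72) = -1728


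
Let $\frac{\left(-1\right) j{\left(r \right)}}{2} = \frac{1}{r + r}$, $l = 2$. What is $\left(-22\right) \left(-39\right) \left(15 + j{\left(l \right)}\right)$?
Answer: $12441$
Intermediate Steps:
$j{\left(r \right)} = - \frac{1}{r}$ ($j{\left(r \right)} = - \frac{2}{r + r} = - \frac{2}{2 r} = - 2 \frac{1}{2 r} = - \frac{1}{r}$)
$\left(-22\right) \left(-39\right) \left(15 + j{\left(l \right)}\right) = \left(-22\right) \left(-39\right) \left(15 - \frac{1}{2}\right) = 858 \left(15 - \frac{1}{2}\right) = 858 \cdot \frac{29}{2} = 12441$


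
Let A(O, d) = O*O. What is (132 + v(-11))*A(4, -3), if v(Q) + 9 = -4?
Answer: 1904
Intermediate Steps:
A(O, d) = O²
v(Q) = -13 (v(Q) = -9 - 4 = -13)
(132 + v(-11))*A(4, -3) = (132 - 13)*4² = 119*16 = 1904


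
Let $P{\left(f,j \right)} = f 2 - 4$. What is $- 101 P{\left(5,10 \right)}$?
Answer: $-606$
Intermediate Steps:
$P{\left(f,j \right)} = -4 + 2 f$ ($P{\left(f,j \right)} = 2 f - 4 = -4 + 2 f$)
$- 101 P{\left(5,10 \right)} = - 101 \left(-4 + 2 \cdot 5\right) = - 101 \left(-4 + 10\right) = \left(-101\right) 6 = -606$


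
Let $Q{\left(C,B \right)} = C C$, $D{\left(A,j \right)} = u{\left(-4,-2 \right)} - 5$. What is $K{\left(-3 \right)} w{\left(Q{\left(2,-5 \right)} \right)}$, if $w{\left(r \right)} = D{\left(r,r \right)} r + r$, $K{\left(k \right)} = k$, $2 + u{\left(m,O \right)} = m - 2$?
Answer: $144$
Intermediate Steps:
$u{\left(m,O \right)} = -4 + m$ ($u{\left(m,O \right)} = -2 + \left(m - 2\right) = -2 + \left(-2 + m\right) = -4 + m$)
$D{\left(A,j \right)} = -13$ ($D{\left(A,j \right)} = \left(-4 - 4\right) - 5 = -8 - 5 = -13$)
$Q{\left(C,B \right)} = C^{2}$
$w{\left(r \right)} = - 12 r$ ($w{\left(r \right)} = - 13 r + r = - 12 r$)
$K{\left(-3 \right)} w{\left(Q{\left(2,-5 \right)} \right)} = - 3 \left(- 12 \cdot 2^{2}\right) = - 3 \left(\left(-12\right) 4\right) = \left(-3\right) \left(-48\right) = 144$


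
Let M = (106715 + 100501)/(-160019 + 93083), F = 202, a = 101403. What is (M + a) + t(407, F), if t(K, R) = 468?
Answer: 284109585/2789 ≈ 1.0187e+5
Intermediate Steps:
M = -8634/2789 (M = 207216/(-66936) = 207216*(-1/66936) = -8634/2789 ≈ -3.0957)
(M + a) + t(407, F) = (-8634/2789 + 101403) + 468 = 282804333/2789 + 468 = 284109585/2789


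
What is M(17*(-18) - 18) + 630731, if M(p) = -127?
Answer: 630604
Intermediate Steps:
M(17*(-18) - 18) + 630731 = -127 + 630731 = 630604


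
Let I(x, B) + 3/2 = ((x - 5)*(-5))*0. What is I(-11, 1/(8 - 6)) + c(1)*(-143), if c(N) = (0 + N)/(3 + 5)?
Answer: -155/8 ≈ -19.375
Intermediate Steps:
I(x, B) = -3/2 (I(x, B) = -3/2 + ((x - 5)*(-5))*0 = -3/2 + ((-5 + x)*(-5))*0 = -3/2 + (25 - 5*x)*0 = -3/2 + 0 = -3/2)
c(N) = N/8
I(-11, 1/(8 - 6)) + c(1)*(-143) = -3/2 + ((⅛)*1)*(-143) = -3/2 + (⅛)*(-143) = -3/2 - 143/8 = -155/8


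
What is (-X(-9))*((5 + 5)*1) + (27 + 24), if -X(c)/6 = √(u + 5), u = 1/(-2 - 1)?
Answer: 51 + 20*√42 ≈ 180.61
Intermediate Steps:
u = -⅓ (u = 1/(-3) = -⅓ ≈ -0.33333)
X(c) = -2*√42 (X(c) = -6*√(-⅓ + 5) = -2*√42)
(-X(-9))*((5 + 5)*1) + (27 + 24) = (-(-2)*√42)*((5 + 5)*1) + (27 + 24) = (2*√42)*(10*1) + 51 = (2*√42)*10 + 51 = 20*√42 + 51 = 51 + 20*√42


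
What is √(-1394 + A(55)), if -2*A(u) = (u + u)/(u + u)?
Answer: I*√5578/2 ≈ 37.343*I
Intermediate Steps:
A(u) = -½ (A(u) = -(u + u)/(2*(u + u)) = -2*u/(2*(2*u)) = -2*u*1/(2*u)/2 = -½*1 = -½)
√(-1394 + A(55)) = √(-1394 - ½) = √(-2789/2) = I*√5578/2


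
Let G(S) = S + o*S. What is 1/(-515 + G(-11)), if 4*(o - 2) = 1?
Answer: -4/2203 ≈ -0.0018157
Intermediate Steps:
o = 9/4 (o = 2 + (¼)*1 = 2 + ¼ = 9/4 ≈ 2.2500)
G(S) = 13*S/4 (G(S) = S + 9*S/4 = 13*S/4)
1/(-515 + G(-11)) = 1/(-515 + (13/4)*(-11)) = 1/(-515 - 143/4) = 1/(-2203/4) = -4/2203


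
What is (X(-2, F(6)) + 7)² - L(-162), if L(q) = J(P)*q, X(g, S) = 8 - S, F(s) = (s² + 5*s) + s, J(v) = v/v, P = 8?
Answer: 3411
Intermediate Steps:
J(v) = 1
F(s) = s² + 6*s
L(q) = q (L(q) = 1*q = q)
(X(-2, F(6)) + 7)² - L(-162) = ((8 - 6*(6 + 6)) + 7)² - 1*(-162) = ((8 - 6*12) + 7)² + 162 = ((8 - 1*72) + 7)² + 162 = ((8 - 72) + 7)² + 162 = (-64 + 7)² + 162 = (-57)² + 162 = 3249 + 162 = 3411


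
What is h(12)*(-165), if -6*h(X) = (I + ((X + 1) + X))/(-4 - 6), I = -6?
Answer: -209/4 ≈ -52.250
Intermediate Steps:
h(X) = -1/12 + X/30 (h(X) = -(-6 + ((X + 1) + X))/(6*(-4 - 6)) = -(-6 + ((1 + X) + X))/(6*(-10)) = -(-6 + (1 + 2*X))*(-1)/(6*10) = -(-5 + 2*X)*(-1)/(6*10) = -(½ - X/5)/6 = -1/12 + X/30)
h(12)*(-165) = (-1/12 + (1/30)*12)*(-165) = (-1/12 + ⅖)*(-165) = (19/60)*(-165) = -209/4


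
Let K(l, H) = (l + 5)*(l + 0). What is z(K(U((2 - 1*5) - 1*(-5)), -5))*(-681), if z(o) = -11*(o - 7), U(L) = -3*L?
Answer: -7491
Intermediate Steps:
K(l, H) = l*(5 + l) (K(l, H) = (5 + l)*l = l*(5 + l))
z(o) = 77 - 11*o (z(o) = -11*(-7 + o) = 77 - 11*o)
z(K(U((2 - 1*5) - 1*(-5)), -5))*(-681) = (77 - 11*(-3*((2 - 1*5) - 1*(-5)))*(5 - 3*((2 - 1*5) - 1*(-5))))*(-681) = (77 - 11*(-3*((2 - 5) + 5))*(5 - 3*((2 - 5) + 5)))*(-681) = (77 - 11*(-3*(-3 + 5))*(5 - 3*(-3 + 5)))*(-681) = (77 - 11*(-3*2)*(5 - 3*2))*(-681) = (77 - (-66)*(5 - 6))*(-681) = (77 - (-66)*(-1))*(-681) = (77 - 11*6)*(-681) = (77 - 66)*(-681) = 11*(-681) = -7491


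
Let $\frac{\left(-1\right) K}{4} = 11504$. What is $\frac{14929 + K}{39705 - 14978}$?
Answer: $- \frac{31087}{24727} \approx -1.2572$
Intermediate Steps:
$K = -46016$ ($K = \left(-4\right) 11504 = -46016$)
$\frac{14929 + K}{39705 - 14978} = \frac{14929 - 46016}{39705 - 14978} = - \frac{31087}{39705 - 14978} = - \frac{31087}{24727}$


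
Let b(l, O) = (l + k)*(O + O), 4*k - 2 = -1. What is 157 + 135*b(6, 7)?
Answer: 23939/2 ≈ 11970.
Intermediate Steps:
k = ¼ (k = ½ + (¼)*(-1) = ½ - ¼ = ¼ ≈ 0.25000)
b(l, O) = 2*O*(¼ + l) (b(l, O) = (l + ¼)*(O + O) = (¼ + l)*(2*O) = 2*O*(¼ + l))
157 + 135*b(6, 7) = 157 + 135*((½)*7*(1 + 4*6)) = 157 + 135*((½)*7*(1 + 24)) = 157 + 135*((½)*7*25) = 157 + 135*(175/2) = 157 + 23625/2 = 23939/2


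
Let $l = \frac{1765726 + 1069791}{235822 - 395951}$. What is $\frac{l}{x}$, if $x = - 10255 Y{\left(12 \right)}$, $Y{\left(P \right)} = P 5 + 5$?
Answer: $\frac{2835517}{106737988175} \approx 2.6565 \cdot 10^{-5}$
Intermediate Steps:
$Y{\left(P \right)} = 5 + 5 P$ ($Y{\left(P \right)} = 5 P + 5 = 5 + 5 P$)
$l = - \frac{2835517}{160129}$ ($l = \frac{2835517}{-160129} = 2835517 \left(- \frac{1}{160129}\right) = - \frac{2835517}{160129} \approx -17.708$)
$x = -666575$ ($x = - 10255 \left(5 + 5 \cdot 12\right) = - 10255 \left(5 + 60\right) = \left(-10255\right) 65 = -666575$)
$\frac{l}{x} = - \frac{2835517}{160129 \left(-666575\right)} = \left(- \frac{2835517}{160129}\right) \left(- \frac{1}{666575}\right) = \frac{2835517}{106737988175}$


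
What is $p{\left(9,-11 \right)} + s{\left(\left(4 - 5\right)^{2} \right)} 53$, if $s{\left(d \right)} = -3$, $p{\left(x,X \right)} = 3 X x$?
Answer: $-456$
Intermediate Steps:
$p{\left(x,X \right)} = 3 X x$
$p{\left(9,-11 \right)} + s{\left(\left(4 - 5\right)^{2} \right)} 53 = 3 \left(-11\right) 9 - 159 = -297 - 159 = -456$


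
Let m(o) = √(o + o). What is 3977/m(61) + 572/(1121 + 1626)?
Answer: 572/2747 + 3977*√122/122 ≈ 360.27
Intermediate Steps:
m(o) = √2*√o (m(o) = √(2*o) = √2*√o)
3977/m(61) + 572/(1121 + 1626) = 3977/((√2*√61)) + 572/(1121 + 1626) = 3977/(√122) + 572/2747 = 3977*(√122/122) + 572*(1/2747) = 3977*√122/122 + 572/2747 = 572/2747 + 3977*√122/122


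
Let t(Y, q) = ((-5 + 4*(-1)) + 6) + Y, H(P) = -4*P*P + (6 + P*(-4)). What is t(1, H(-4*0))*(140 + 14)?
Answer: -308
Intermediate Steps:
H(P) = 6 - 4*P - 4*P² (H(P) = -4*P² + (6 - 4*P) = 6 - 4*P - 4*P²)
t(Y, q) = -3 + Y (t(Y, q) = ((-5 - 4) + 6) + Y = (-9 + 6) + Y = -3 + Y)
t(1, H(-4*0))*(140 + 14) = (-3 + 1)*(140 + 14) = -2*154 = -308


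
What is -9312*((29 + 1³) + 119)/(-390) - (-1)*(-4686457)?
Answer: -304388457/65 ≈ -4.6829e+6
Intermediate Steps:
-9312*((29 + 1³) + 119)/(-390) - (-1)*(-4686457) = -9312*((29 + 1) + 119)*(-1)/390 - 1*4686457 = -9312*(30 + 119)*(-1)/390 - 4686457 = -1387488*(-1)/390 - 4686457 = -9312*(-149/390) - 4686457 = 231248/65 - 4686457 = -304388457/65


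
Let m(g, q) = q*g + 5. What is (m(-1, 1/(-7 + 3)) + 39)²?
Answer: 31329/16 ≈ 1958.1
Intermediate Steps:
m(g, q) = 5 + g*q (m(g, q) = g*q + 5 = 5 + g*q)
(m(-1, 1/(-7 + 3)) + 39)² = ((5 - 1/(-7 + 3)) + 39)² = ((5 - 1/(-4)) + 39)² = ((5 - 1*(-¼)) + 39)² = ((5 + ¼) + 39)² = (21/4 + 39)² = (177/4)² = 31329/16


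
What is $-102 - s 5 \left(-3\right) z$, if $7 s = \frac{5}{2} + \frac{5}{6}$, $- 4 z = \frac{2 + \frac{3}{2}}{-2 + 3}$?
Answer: $- \frac{433}{4} \approx -108.25$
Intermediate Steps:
$z = - \frac{7}{8}$ ($z = - \frac{\left(2 + \frac{3}{2}\right) \frac{1}{-2 + 3}}{4} = - \frac{\left(2 + 3 \cdot \frac{1}{2}\right) 1^{-1}}{4} = - \frac{\left(2 + \frac{3}{2}\right) 1}{4} = - \frac{\frac{7}{2} \cdot 1}{4} = \left(- \frac{1}{4}\right) \frac{7}{2} = - \frac{7}{8} \approx -0.875$)
$s = \frac{10}{21}$ ($s = \frac{\frac{5}{2} + \frac{5}{6}}{7} = \frac{1}{7} \cdot \frac{10}{3} = \frac{10}{21} \approx 0.47619$)
$-102 - s 5 \left(-3\right) z = -102 - \frac{10 \cdot 5 \left(-3\right)}{21} \left(- \frac{7}{8}\right) = -102 - \frac{10}{21} \left(-15\right) \left(- \frac{7}{8}\right) = -102 - \left(- \frac{50}{7}\right) \left(- \frac{7}{8}\right) = -102 - \frac{25}{4} = - \frac{433}{4}$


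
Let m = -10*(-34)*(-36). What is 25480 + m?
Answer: 13240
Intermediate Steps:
m = -12240 (m = 340*(-36) = -12240)
25480 + m = 25480 - 12240 = 13240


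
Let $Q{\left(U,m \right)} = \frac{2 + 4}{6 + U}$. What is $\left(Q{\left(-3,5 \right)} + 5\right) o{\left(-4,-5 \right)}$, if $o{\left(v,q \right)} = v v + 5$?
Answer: $147$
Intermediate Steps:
$o{\left(v,q \right)} = 5 + v^{2}$ ($o{\left(v,q \right)} = v^{2} + 5 = 5 + v^{2}$)
$Q{\left(U,m \right)} = \frac{6}{6 + U}$
$\left(Q{\left(-3,5 \right)} + 5\right) o{\left(-4,-5 \right)} = \left(\frac{6}{6 - 3} + 5\right) \left(5 + \left(-4\right)^{2}\right) = \left(\frac{6}{3} + 5\right) \left(5 + 16\right) = \left(6 \cdot \frac{1}{3} + 5\right) 21 = \left(2 + 5\right) 21 = 7 \cdot 21 = 147$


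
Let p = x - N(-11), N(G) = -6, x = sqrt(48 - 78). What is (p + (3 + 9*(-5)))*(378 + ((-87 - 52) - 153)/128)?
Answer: -108207/8 + 12023*I*sqrt(30)/32 ≈ -13526.0 + 2057.9*I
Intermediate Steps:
x = I*sqrt(30) (x = sqrt(-30) = I*sqrt(30) ≈ 5.4772*I)
p = 6 + I*sqrt(30) (p = I*sqrt(30) - 1*(-6) = I*sqrt(30) + 6 = 6 + I*sqrt(30) ≈ 6.0 + 5.4772*I)
(p + (3 + 9*(-5)))*(378 + ((-87 - 52) - 153)/128) = ((6 + I*sqrt(30)) + (3 + 9*(-5)))*(378 + ((-87 - 52) - 153)/128) = ((6 + I*sqrt(30)) + (3 - 45))*(378 + (-139 - 153)*(1/128)) = ((6 + I*sqrt(30)) - 42)*(378 - 292*1/128) = (-36 + I*sqrt(30))*(378 - 73/32) = (-36 + I*sqrt(30))*(12023/32) = -108207/8 + 12023*I*sqrt(30)/32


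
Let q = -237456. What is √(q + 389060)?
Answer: 2*√37901 ≈ 389.36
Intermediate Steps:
√(q + 389060) = √(-237456 + 389060) = √151604 = 2*√37901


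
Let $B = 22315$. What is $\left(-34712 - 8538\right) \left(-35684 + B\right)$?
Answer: $578209250$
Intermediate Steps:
$\left(-34712 - 8538\right) \left(-35684 + B\right) = \left(-34712 - 8538\right) \left(-35684 + 22315\right) = \left(-43250\right) \left(-13369\right) = 578209250$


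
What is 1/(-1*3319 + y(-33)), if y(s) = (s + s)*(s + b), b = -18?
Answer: 1/47 ≈ 0.021277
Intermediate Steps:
y(s) = 2*s*(-18 + s) (y(s) = (s + s)*(s - 18) = (2*s)*(-18 + s) = 2*s*(-18 + s))
1/(-1*3319 + y(-33)) = 1/(-1*3319 + 2*(-33)*(-18 - 33)) = 1/(-3319 + 2*(-33)*(-51)) = 1/(-3319 + 3366) = 1/47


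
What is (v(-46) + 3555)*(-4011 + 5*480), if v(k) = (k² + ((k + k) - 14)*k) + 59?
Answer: -17086266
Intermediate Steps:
v(k) = 59 + k² + k*(-14 + 2*k) (v(k) = (k² + (2*k - 14)*k) + 59 = (k² + (-14 + 2*k)*k) + 59 = (k² + k*(-14 + 2*k)) + 59 = 59 + k² + k*(-14 + 2*k))
(v(-46) + 3555)*(-4011 + 5*480) = ((59 - 14*(-46) + 3*(-46)²) + 3555)*(-4011 + 5*480) = ((59 + 644 + 3*2116) + 3555)*(-4011 + 2400) = ((59 + 644 + 6348) + 3555)*(-1611) = (7051 + 3555)*(-1611) = 10606*(-1611) = -17086266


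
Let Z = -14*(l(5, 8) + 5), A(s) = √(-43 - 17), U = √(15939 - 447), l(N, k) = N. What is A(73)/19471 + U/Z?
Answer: -√3873/70 + 2*I*√15/19471 ≈ -0.88905 + 0.00039782*I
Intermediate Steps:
U = 2*√3873 (U = √15492 = 2*√3873 ≈ 124.47)
A(s) = 2*I*√15 (A(s) = √(-60) = 2*I*√15)
Z = -140 (Z = -14*(5 + 5) = -14*10 = -140)
A(73)/19471 + U/Z = (2*I*√15)/19471 + (2*√3873)/(-140) = (2*I*√15)*(1/19471) + (2*√3873)*(-1/140) = 2*I*√15/19471 - √3873/70 = -√3873/70 + 2*I*√15/19471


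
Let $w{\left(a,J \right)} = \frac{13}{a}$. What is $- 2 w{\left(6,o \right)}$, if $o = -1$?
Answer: $- \frac{13}{3} \approx -4.3333$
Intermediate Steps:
$- 2 w{\left(6,o \right)} = - 2 \cdot \frac{13}{6} = - 2 \cdot 13 \cdot \frac{1}{6} = \left(-2\right) \frac{13}{6} = - \frac{13}{3}$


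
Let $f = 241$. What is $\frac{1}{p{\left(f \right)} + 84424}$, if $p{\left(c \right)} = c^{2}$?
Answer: $\frac{1}{142505} \approx 7.0173 \cdot 10^{-6}$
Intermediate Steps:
$\frac{1}{p{\left(f \right)} + 84424} = \frac{1}{241^{2} + 84424} = \frac{1}{58081 + 84424} = \frac{1}{142505}$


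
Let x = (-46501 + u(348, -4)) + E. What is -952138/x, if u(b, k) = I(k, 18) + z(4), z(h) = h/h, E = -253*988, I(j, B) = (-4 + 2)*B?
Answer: 476069/148250 ≈ 3.2113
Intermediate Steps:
I(j, B) = -2*B
E = -249964
z(h) = 1
u(b, k) = -35 (u(b, k) = -2*18 + 1 = -36 + 1 = -35)
x = -296500 (x = (-46501 - 35) - 249964 = -46536 - 249964 = -296500)
-952138/x = -952138/(-296500) = -952138*(-1/296500) = 476069/148250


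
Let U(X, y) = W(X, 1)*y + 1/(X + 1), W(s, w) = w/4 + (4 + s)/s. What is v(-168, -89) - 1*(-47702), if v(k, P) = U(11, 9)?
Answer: 1574648/33 ≈ 47717.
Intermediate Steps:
W(s, w) = w/4 + (4 + s)/s (W(s, w) = w*(1/4) + (4 + s)/s = w/4 + (4 + s)/s)
U(X, y) = 1/(1 + X) + y*(5/4 + 4/X) (U(X, y) = (1 + 4/X + (1/4)*1)*y + 1/(X + 1) = (1 + 4/X + 1/4)*y + 1/(1 + X) = (5/4 + 4/X)*y + 1/(1 + X) = y*(5/4 + 4/X) + 1/(1 + X) = 1/(1 + X) + y*(5/4 + 4/X))
v(k, P) = 482/33 (v(k, P) = (1/4)*(11*(4 + 9*(16 + 5*11)) + 9*(16 + 5*11))/(11*(1 + 11)) = (1/4)*(1/11)*(11*(4 + 9*(16 + 55)) + 9*(16 + 55))/12 = (1/4)*(1/11)*(1/12)*(11*(4 + 9*71) + 9*71) = (1/4)*(1/11)*(1/12)*(11*(4 + 639) + 639) = (1/4)*(1/11)*(1/12)*(11*643 + 639) = (1/4)*(1/11)*(1/12)*(7073 + 639) = (1/4)*(1/11)*(1/12)*7712 = 482/33)
v(-168, -89) - 1*(-47702) = 482/33 - 1*(-47702) = 482/33 + 47702 = 1574648/33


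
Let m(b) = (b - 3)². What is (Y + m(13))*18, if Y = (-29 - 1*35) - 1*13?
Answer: 414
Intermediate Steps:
m(b) = (-3 + b)²
Y = -77 (Y = (-29 - 35) - 13 = -64 - 13 = -77)
(Y + m(13))*18 = (-77 + (-3 + 13)²)*18 = (-77 + 10²)*18 = (-77 + 100)*18 = 23*18 = 414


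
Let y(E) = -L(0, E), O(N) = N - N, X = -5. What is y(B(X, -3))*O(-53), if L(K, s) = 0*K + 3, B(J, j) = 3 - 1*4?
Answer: 0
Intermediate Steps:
B(J, j) = -1 (B(J, j) = 3 - 4 = -1)
L(K, s) = 3 (L(K, s) = 0 + 3 = 3)
O(N) = 0
y(E) = -3 (y(E) = -1*3 = -3)
y(B(X, -3))*O(-53) = -3*0 = 0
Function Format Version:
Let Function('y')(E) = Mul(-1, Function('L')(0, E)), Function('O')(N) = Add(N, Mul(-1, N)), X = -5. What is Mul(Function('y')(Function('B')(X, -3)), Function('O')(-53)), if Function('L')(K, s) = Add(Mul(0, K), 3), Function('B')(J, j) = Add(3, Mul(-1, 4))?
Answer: 0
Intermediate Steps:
Function('B')(J, j) = -1 (Function('B')(J, j) = Add(3, -4) = -1)
Function('L')(K, s) = 3 (Function('L')(K, s) = Add(0, 3) = 3)
Function('O')(N) = 0
Function('y')(E) = -3 (Function('y')(E) = Mul(-1, 3) = -3)
Mul(Function('y')(Function('B')(X, -3)), Function('O')(-53)) = Mul(-3, 0) = 0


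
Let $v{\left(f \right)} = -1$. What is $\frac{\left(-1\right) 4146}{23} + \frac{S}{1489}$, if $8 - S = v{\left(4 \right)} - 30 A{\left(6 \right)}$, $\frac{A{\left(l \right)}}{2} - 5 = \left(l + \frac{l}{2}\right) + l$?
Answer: $- \frac{6145587}{34247} \approx -179.45$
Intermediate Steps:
$A{\left(l \right)} = 10 + 5 l$ ($A{\left(l \right)} = 10 + 2 \left(\left(l + \frac{l}{2}\right) + l\right) = 10 + 2 \left(\frac{3 l}{2} + l\right) = 10 + 2 \frac{5 l}{2} = 10 + 5 l$)
$S = 1209$ ($S = 8 - \left(-1 - 30 \left(10 + 5 \cdot 6\right)\right) = 8 - \left(-1 - 30 \left(10 + 30\right)\right) = 8 - \left(-1 - 1200\right) = 8 - -1201 = 8 + 1201 = 1209$)
$\frac{\left(-1\right) 4146}{23} + \frac{S}{1489} = \frac{\left(-1\right) 4146}{23} + \frac{1209}{1489} = \left(-4146\right) \frac{1}{23} + 1209 \cdot \frac{1}{1489} = - \frac{4146}{23} + \frac{1209}{1489} = - \frac{6145587}{34247}$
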